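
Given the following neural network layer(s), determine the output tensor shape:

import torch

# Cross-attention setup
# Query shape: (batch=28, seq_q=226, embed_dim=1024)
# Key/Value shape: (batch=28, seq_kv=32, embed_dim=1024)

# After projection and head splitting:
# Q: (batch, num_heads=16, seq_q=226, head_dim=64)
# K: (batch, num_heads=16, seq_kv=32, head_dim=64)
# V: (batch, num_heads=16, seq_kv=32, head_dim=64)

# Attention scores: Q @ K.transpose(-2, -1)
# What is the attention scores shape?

Input shape: (28, 226, 1024)
Output shape: (28, 16, 226, 32)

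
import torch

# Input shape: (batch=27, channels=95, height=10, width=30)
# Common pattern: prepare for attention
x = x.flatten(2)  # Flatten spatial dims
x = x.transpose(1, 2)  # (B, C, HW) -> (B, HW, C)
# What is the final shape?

Input shape: (27, 95, 10, 30)
  -> after flatten(2): (27, 95, 300)
Output shape: (27, 300, 95)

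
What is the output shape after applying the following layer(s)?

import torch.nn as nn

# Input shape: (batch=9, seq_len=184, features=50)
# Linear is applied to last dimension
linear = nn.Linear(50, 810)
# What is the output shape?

Input shape: (9, 184, 50)
Output shape: (9, 184, 810)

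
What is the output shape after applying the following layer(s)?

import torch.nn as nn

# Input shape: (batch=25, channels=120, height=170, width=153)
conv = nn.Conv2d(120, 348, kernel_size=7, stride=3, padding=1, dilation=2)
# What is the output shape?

Input shape: (25, 120, 170, 153)
Output shape: (25, 348, 54, 48)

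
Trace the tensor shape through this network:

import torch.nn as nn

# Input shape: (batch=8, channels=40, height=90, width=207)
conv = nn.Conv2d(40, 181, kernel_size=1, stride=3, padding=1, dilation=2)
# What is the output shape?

Input shape: (8, 40, 90, 207)
Output shape: (8, 181, 31, 70)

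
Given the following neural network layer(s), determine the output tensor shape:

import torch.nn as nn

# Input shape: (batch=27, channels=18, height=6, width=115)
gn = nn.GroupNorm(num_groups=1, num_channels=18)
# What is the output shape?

Input shape: (27, 18, 6, 115)
Output shape: (27, 18, 6, 115)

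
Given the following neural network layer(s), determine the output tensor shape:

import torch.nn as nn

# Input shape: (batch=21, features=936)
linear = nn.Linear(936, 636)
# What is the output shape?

Input shape: (21, 936)
Output shape: (21, 636)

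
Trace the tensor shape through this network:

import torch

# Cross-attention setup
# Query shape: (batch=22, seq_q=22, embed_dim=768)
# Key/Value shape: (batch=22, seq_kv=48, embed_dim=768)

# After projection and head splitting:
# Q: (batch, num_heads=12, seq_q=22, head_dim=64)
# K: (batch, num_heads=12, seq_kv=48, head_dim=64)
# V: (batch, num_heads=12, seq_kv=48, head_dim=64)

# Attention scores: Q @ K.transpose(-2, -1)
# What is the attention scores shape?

Input shape: (22, 22, 768)
Output shape: (22, 12, 22, 48)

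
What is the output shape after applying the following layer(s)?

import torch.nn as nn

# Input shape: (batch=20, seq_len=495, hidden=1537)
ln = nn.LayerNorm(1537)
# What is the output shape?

Input shape: (20, 495, 1537)
Output shape: (20, 495, 1537)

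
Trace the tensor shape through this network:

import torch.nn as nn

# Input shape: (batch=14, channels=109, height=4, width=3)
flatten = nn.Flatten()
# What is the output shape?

Input shape: (14, 109, 4, 3)
Output shape: (14, 1308)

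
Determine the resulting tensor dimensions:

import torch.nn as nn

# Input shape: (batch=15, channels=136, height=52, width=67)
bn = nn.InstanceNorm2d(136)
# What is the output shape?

Input shape: (15, 136, 52, 67)
Output shape: (15, 136, 52, 67)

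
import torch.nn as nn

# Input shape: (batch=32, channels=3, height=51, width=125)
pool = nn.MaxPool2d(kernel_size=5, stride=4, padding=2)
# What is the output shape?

Input shape: (32, 3, 51, 125)
Output shape: (32, 3, 13, 32)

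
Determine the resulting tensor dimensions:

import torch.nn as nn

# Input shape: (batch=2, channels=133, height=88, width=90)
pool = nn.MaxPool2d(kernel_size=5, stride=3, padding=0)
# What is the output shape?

Input shape: (2, 133, 88, 90)
Output shape: (2, 133, 28, 29)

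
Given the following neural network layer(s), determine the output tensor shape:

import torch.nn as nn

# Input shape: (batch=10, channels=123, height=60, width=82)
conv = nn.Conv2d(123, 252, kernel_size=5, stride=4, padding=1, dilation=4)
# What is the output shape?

Input shape: (10, 123, 60, 82)
Output shape: (10, 252, 12, 17)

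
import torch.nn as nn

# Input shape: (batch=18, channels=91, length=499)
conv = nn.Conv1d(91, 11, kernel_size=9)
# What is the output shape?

Input shape: (18, 91, 499)
Output shape: (18, 11, 491)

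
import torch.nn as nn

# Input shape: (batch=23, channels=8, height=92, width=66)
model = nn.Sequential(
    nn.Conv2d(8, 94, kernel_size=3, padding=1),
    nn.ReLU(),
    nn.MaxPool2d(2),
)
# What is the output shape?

Input shape: (23, 8, 92, 66)
  -> after Conv2d: (23, 94, 92, 66)
  -> after ReLU: (23, 94, 92, 66)
Output shape: (23, 94, 46, 33)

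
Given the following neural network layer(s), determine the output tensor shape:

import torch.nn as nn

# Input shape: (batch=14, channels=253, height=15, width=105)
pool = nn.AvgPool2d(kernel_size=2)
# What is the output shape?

Input shape: (14, 253, 15, 105)
Output shape: (14, 253, 7, 52)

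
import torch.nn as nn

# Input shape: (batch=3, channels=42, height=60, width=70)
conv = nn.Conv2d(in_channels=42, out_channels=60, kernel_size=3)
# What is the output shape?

Input shape: (3, 42, 60, 70)
Output shape: (3, 60, 58, 68)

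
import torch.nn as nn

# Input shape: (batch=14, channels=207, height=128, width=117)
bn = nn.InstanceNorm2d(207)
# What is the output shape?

Input shape: (14, 207, 128, 117)
Output shape: (14, 207, 128, 117)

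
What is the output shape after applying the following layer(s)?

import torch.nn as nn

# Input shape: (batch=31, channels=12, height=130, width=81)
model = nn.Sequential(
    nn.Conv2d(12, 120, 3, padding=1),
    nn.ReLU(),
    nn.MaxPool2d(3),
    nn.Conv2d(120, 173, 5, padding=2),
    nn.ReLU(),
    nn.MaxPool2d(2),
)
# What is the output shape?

Input shape: (31, 12, 130, 81)
  -> after first Conv2d: (31, 120, 130, 81)
  -> after first MaxPool2d: (31, 120, 43, 27)
  -> after second Conv2d: (31, 173, 43, 27)
Output shape: (31, 173, 21, 13)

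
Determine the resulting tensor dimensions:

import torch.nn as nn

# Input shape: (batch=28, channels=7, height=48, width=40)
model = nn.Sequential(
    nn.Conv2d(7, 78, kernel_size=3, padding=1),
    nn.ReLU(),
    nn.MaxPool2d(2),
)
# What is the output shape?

Input shape: (28, 7, 48, 40)
  -> after Conv2d: (28, 78, 48, 40)
  -> after ReLU: (28, 78, 48, 40)
Output shape: (28, 78, 24, 20)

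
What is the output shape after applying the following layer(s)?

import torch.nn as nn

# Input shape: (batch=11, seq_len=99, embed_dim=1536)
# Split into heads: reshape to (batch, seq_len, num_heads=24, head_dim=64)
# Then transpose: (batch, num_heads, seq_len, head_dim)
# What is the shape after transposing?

Input shape: (11, 99, 1536)
  -> after reshape: (11, 99, 24, 64)
Output shape: (11, 24, 99, 64)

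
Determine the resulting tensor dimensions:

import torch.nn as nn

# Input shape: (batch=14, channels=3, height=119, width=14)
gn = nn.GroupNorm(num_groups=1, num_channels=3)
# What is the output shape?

Input shape: (14, 3, 119, 14)
Output shape: (14, 3, 119, 14)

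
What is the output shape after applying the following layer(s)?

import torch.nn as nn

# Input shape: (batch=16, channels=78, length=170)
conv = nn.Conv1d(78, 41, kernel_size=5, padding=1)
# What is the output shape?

Input shape: (16, 78, 170)
Output shape: (16, 41, 168)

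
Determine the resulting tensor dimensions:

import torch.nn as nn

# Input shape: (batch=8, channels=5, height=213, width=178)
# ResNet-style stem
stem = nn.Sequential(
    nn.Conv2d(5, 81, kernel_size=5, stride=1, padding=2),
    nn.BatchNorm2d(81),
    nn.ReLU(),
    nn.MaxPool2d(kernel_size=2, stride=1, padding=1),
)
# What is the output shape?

Input shape: (8, 5, 213, 178)
  -> after Conv2d 5x5 stride=1: (8, 81, 213, 178)
Output shape: (8, 81, 214, 179)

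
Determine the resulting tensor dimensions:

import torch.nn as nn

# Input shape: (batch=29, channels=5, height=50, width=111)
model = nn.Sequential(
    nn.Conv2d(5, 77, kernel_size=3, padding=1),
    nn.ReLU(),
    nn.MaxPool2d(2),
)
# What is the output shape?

Input shape: (29, 5, 50, 111)
  -> after Conv2d: (29, 77, 50, 111)
  -> after ReLU: (29, 77, 50, 111)
Output shape: (29, 77, 25, 55)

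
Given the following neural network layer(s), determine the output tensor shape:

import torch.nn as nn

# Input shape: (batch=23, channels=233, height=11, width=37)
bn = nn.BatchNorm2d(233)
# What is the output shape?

Input shape: (23, 233, 11, 37)
Output shape: (23, 233, 11, 37)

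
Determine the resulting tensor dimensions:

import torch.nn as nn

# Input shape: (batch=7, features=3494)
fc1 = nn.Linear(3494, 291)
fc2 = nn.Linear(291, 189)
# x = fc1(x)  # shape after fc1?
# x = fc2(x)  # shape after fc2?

Input shape: (7, 3494)
  -> after fc1: (7, 291)
Output shape: (7, 189)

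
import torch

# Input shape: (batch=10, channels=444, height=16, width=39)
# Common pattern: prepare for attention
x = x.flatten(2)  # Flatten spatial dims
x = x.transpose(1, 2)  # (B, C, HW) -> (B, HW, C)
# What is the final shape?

Input shape: (10, 444, 16, 39)
  -> after flatten(2): (10, 444, 624)
Output shape: (10, 624, 444)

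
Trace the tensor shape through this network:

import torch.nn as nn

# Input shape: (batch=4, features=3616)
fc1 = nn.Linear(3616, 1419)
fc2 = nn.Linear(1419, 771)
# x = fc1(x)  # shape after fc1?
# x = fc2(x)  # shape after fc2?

Input shape: (4, 3616)
  -> after fc1: (4, 1419)
Output shape: (4, 771)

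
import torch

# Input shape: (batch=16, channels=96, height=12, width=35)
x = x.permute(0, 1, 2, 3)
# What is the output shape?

Input shape: (16, 96, 12, 35)
Output shape: (16, 96, 12, 35)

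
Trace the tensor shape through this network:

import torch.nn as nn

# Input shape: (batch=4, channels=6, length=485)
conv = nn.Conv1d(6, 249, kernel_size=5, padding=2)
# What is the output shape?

Input shape: (4, 6, 485)
Output shape: (4, 249, 485)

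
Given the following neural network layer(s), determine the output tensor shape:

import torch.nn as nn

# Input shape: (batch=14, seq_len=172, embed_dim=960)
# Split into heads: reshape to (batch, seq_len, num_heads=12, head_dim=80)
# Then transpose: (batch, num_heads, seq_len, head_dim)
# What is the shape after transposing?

Input shape: (14, 172, 960)
  -> after reshape: (14, 172, 12, 80)
Output shape: (14, 12, 172, 80)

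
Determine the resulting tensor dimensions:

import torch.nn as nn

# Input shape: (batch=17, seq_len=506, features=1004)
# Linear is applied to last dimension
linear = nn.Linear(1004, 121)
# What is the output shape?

Input shape: (17, 506, 1004)
Output shape: (17, 506, 121)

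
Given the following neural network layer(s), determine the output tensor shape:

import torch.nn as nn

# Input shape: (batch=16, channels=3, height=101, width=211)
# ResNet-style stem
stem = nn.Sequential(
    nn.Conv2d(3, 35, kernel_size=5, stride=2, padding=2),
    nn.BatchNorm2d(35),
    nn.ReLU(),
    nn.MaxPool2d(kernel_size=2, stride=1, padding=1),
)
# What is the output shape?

Input shape: (16, 3, 101, 211)
  -> after Conv2d 5x5 stride=2: (16, 35, 51, 106)
Output shape: (16, 35, 52, 107)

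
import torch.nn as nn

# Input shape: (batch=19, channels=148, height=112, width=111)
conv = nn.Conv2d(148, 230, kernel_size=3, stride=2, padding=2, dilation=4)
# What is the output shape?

Input shape: (19, 148, 112, 111)
Output shape: (19, 230, 54, 54)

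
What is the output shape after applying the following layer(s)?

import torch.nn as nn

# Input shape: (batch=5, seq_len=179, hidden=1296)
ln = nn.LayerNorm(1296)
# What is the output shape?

Input shape: (5, 179, 1296)
Output shape: (5, 179, 1296)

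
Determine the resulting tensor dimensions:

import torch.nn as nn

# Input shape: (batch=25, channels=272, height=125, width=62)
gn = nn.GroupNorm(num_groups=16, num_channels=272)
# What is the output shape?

Input shape: (25, 272, 125, 62)
Output shape: (25, 272, 125, 62)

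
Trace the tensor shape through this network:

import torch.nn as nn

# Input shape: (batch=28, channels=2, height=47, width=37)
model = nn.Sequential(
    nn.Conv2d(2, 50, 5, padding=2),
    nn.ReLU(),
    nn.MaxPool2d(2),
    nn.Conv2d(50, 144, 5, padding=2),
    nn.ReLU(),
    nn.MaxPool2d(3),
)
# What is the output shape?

Input shape: (28, 2, 47, 37)
  -> after first Conv2d: (28, 50, 47, 37)
  -> after first MaxPool2d: (28, 50, 23, 18)
  -> after second Conv2d: (28, 144, 23, 18)
Output shape: (28, 144, 7, 6)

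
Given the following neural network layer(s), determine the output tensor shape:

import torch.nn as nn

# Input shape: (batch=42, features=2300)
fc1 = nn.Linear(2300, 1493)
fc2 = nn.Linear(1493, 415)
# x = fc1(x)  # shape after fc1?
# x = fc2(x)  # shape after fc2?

Input shape: (42, 2300)
  -> after fc1: (42, 1493)
Output shape: (42, 415)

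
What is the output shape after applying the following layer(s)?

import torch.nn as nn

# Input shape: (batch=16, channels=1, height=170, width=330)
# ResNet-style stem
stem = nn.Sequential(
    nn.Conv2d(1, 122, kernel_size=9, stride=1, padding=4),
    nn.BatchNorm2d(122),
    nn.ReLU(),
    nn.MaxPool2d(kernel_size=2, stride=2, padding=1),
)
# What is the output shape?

Input shape: (16, 1, 170, 330)
  -> after Conv2d 9x9 stride=1: (16, 122, 170, 330)
Output shape: (16, 122, 86, 166)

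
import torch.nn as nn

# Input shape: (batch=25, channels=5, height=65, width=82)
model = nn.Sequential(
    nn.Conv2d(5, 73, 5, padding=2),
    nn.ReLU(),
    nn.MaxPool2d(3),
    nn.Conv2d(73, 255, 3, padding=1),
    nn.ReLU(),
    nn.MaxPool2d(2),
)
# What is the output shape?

Input shape: (25, 5, 65, 82)
  -> after first Conv2d: (25, 73, 65, 82)
  -> after first MaxPool2d: (25, 73, 21, 27)
  -> after second Conv2d: (25, 255, 21, 27)
Output shape: (25, 255, 10, 13)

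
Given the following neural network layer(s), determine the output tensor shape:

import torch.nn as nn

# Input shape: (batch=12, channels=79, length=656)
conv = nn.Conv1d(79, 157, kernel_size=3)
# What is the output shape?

Input shape: (12, 79, 656)
Output shape: (12, 157, 654)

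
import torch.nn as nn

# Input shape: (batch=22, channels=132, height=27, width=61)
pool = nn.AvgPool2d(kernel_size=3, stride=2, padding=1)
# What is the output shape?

Input shape: (22, 132, 27, 61)
Output shape: (22, 132, 14, 31)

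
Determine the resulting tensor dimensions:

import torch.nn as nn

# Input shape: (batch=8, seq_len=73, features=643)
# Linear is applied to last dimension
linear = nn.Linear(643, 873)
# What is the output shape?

Input shape: (8, 73, 643)
Output shape: (8, 73, 873)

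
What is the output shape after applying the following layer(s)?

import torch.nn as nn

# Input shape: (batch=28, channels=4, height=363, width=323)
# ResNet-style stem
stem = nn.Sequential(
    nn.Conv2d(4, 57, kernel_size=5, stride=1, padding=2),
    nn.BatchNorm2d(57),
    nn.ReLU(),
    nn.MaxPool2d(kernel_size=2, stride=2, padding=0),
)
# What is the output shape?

Input shape: (28, 4, 363, 323)
  -> after Conv2d 5x5 stride=1: (28, 57, 363, 323)
Output shape: (28, 57, 181, 161)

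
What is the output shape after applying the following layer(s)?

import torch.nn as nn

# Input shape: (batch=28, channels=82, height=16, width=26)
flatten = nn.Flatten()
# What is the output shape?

Input shape: (28, 82, 16, 26)
Output shape: (28, 34112)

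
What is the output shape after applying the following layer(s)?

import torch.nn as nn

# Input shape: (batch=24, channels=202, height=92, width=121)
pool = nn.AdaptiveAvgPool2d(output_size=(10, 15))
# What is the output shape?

Input shape: (24, 202, 92, 121)
Output shape: (24, 202, 10, 15)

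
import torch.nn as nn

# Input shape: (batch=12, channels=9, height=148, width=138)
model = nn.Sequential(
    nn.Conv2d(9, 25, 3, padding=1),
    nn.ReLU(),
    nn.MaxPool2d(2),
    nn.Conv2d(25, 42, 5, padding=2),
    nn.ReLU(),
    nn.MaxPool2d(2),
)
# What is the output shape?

Input shape: (12, 9, 148, 138)
  -> after first Conv2d: (12, 25, 148, 138)
  -> after first MaxPool2d: (12, 25, 74, 69)
  -> after second Conv2d: (12, 42, 74, 69)
Output shape: (12, 42, 37, 34)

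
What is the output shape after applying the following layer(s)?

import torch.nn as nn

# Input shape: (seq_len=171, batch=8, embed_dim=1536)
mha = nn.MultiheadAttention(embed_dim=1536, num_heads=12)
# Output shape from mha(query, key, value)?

Input shape: (171, 8, 1536)
Output shape: (171, 8, 1536)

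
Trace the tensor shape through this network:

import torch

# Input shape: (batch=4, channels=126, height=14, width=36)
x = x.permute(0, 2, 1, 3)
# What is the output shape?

Input shape: (4, 126, 14, 36)
Output shape: (4, 14, 126, 36)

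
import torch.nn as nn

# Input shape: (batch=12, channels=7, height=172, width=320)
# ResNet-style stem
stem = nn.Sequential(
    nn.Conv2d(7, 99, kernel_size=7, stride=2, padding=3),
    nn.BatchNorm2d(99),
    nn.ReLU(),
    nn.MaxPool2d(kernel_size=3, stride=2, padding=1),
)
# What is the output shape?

Input shape: (12, 7, 172, 320)
  -> after Conv2d 7x7 stride=2: (12, 99, 86, 160)
Output shape: (12, 99, 43, 80)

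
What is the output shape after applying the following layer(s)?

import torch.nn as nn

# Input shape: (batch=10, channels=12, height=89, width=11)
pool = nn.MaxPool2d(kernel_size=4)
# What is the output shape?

Input shape: (10, 12, 89, 11)
Output shape: (10, 12, 22, 2)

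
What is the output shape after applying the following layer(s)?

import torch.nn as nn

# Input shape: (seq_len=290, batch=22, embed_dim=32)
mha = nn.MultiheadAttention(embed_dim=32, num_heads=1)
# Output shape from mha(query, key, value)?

Input shape: (290, 22, 32)
Output shape: (290, 22, 32)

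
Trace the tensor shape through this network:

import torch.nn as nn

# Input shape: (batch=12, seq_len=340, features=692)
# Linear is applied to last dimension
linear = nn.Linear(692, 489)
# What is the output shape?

Input shape: (12, 340, 692)
Output shape: (12, 340, 489)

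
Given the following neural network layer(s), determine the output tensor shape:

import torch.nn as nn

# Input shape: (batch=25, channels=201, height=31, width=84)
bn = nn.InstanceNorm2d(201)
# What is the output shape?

Input shape: (25, 201, 31, 84)
Output shape: (25, 201, 31, 84)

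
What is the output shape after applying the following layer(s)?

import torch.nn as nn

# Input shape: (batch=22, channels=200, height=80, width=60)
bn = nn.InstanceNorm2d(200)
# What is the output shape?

Input shape: (22, 200, 80, 60)
Output shape: (22, 200, 80, 60)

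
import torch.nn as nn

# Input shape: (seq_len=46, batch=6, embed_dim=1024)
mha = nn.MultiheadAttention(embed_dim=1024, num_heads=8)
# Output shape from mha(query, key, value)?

Input shape: (46, 6, 1024)
Output shape: (46, 6, 1024)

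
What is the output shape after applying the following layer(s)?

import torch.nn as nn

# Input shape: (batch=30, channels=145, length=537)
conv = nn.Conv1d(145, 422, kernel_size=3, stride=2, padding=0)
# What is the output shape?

Input shape: (30, 145, 537)
Output shape: (30, 422, 268)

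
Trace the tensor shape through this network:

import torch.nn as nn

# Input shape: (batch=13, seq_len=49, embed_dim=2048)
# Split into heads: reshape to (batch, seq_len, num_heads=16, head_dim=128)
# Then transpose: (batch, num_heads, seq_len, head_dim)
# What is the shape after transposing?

Input shape: (13, 49, 2048)
  -> after reshape: (13, 49, 16, 128)
Output shape: (13, 16, 49, 128)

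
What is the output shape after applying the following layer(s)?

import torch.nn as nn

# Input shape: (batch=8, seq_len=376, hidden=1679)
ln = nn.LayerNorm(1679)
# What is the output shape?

Input shape: (8, 376, 1679)
Output shape: (8, 376, 1679)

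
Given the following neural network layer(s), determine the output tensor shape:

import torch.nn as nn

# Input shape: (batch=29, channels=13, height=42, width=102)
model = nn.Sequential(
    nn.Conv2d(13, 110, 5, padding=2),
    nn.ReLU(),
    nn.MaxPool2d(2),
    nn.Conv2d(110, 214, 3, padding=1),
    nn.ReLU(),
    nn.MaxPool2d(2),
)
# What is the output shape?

Input shape: (29, 13, 42, 102)
  -> after first Conv2d: (29, 110, 42, 102)
  -> after first MaxPool2d: (29, 110, 21, 51)
  -> after second Conv2d: (29, 214, 21, 51)
Output shape: (29, 214, 10, 25)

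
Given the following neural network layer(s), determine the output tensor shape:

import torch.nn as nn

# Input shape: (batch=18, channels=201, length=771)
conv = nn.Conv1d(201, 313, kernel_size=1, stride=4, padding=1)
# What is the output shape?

Input shape: (18, 201, 771)
Output shape: (18, 313, 194)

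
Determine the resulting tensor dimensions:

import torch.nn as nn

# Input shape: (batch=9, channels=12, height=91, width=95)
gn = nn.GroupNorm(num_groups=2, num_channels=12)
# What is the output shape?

Input shape: (9, 12, 91, 95)
Output shape: (9, 12, 91, 95)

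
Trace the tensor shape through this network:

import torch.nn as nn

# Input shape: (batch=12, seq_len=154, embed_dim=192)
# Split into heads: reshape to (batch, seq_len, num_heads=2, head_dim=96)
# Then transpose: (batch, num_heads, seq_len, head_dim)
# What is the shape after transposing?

Input shape: (12, 154, 192)
  -> after reshape: (12, 154, 2, 96)
Output shape: (12, 2, 154, 96)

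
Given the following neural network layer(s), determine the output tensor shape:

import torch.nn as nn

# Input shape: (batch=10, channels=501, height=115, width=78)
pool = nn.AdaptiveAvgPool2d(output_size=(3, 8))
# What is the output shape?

Input shape: (10, 501, 115, 78)
Output shape: (10, 501, 3, 8)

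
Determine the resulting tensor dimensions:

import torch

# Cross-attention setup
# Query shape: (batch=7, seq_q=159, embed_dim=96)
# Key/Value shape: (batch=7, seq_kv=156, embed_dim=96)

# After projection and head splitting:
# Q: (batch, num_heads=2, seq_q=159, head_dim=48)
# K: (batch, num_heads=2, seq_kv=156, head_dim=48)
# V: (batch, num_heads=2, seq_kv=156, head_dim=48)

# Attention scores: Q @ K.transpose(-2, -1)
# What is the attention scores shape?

Input shape: (7, 159, 96)
Output shape: (7, 2, 159, 156)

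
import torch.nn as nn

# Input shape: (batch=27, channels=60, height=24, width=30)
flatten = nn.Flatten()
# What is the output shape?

Input shape: (27, 60, 24, 30)
Output shape: (27, 43200)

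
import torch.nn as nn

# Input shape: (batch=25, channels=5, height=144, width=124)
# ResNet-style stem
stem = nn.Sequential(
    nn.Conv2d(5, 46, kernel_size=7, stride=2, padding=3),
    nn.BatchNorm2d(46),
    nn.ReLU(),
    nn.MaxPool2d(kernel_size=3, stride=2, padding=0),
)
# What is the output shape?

Input shape: (25, 5, 144, 124)
  -> after Conv2d 7x7 stride=2: (25, 46, 72, 62)
Output shape: (25, 46, 35, 30)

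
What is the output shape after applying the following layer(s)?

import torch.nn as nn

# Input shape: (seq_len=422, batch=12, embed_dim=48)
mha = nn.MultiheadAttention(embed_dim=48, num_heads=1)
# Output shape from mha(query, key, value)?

Input shape: (422, 12, 48)
Output shape: (422, 12, 48)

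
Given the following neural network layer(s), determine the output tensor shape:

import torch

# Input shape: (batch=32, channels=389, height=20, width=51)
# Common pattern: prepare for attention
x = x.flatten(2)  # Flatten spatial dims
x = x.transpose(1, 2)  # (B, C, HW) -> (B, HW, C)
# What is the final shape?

Input shape: (32, 389, 20, 51)
  -> after flatten(2): (32, 389, 1020)
Output shape: (32, 1020, 389)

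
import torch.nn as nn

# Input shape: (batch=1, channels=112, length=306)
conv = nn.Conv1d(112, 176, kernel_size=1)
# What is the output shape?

Input shape: (1, 112, 306)
Output shape: (1, 176, 306)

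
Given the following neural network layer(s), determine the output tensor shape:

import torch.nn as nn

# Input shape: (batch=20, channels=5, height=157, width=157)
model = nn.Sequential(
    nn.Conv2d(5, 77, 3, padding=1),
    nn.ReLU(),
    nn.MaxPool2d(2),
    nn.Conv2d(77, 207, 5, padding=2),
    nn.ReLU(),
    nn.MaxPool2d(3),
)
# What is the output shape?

Input shape: (20, 5, 157, 157)
  -> after first Conv2d: (20, 77, 157, 157)
  -> after first MaxPool2d: (20, 77, 78, 78)
  -> after second Conv2d: (20, 207, 78, 78)
Output shape: (20, 207, 26, 26)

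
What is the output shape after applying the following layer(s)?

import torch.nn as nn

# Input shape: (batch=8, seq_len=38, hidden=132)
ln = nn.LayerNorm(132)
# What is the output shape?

Input shape: (8, 38, 132)
Output shape: (8, 38, 132)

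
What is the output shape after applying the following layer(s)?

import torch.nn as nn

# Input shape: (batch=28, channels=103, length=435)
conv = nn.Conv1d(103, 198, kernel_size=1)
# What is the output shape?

Input shape: (28, 103, 435)
Output shape: (28, 198, 435)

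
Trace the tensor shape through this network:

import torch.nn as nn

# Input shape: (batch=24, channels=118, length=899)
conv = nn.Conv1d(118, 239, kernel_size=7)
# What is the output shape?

Input shape: (24, 118, 899)
Output shape: (24, 239, 893)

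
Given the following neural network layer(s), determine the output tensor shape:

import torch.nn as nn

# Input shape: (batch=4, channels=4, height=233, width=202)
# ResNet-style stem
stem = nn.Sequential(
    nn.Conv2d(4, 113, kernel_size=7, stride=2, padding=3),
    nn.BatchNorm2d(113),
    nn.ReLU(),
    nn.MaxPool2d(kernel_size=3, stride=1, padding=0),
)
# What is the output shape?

Input shape: (4, 4, 233, 202)
  -> after Conv2d 7x7 stride=2: (4, 113, 117, 101)
Output shape: (4, 113, 115, 99)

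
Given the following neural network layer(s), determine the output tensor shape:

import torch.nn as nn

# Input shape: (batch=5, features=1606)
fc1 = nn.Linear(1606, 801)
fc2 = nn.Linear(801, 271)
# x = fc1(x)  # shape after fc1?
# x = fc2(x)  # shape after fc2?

Input shape: (5, 1606)
  -> after fc1: (5, 801)
Output shape: (5, 271)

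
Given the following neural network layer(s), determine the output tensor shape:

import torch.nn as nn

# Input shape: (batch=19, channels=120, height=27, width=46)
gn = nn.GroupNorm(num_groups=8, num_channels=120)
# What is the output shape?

Input shape: (19, 120, 27, 46)
Output shape: (19, 120, 27, 46)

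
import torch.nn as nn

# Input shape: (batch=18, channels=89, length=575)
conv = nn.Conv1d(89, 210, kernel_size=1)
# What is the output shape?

Input shape: (18, 89, 575)
Output shape: (18, 210, 575)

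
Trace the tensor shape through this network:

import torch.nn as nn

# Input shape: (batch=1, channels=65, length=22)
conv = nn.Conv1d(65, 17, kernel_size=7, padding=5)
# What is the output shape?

Input shape: (1, 65, 22)
Output shape: (1, 17, 26)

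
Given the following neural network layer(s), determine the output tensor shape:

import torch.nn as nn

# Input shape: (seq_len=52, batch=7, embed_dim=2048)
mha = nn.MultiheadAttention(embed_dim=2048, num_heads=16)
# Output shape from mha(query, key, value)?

Input shape: (52, 7, 2048)
Output shape: (52, 7, 2048)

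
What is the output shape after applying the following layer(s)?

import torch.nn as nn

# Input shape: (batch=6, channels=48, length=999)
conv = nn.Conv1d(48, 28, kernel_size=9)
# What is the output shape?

Input shape: (6, 48, 999)
Output shape: (6, 28, 991)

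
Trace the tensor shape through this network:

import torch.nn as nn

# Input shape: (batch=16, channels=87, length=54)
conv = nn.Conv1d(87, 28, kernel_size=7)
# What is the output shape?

Input shape: (16, 87, 54)
Output shape: (16, 28, 48)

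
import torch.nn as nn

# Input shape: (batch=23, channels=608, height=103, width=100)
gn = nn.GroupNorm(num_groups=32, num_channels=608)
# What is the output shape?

Input shape: (23, 608, 103, 100)
Output shape: (23, 608, 103, 100)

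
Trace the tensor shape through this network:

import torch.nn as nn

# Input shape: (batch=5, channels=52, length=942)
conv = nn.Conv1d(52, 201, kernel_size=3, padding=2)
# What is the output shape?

Input shape: (5, 52, 942)
Output shape: (5, 201, 944)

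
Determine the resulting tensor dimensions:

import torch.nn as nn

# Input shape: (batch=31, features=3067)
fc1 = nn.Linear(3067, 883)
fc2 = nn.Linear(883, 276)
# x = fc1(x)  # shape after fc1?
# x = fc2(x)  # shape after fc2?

Input shape: (31, 3067)
  -> after fc1: (31, 883)
Output shape: (31, 276)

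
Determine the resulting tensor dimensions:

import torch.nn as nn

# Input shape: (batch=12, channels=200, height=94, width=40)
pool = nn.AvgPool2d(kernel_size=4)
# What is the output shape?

Input shape: (12, 200, 94, 40)
Output shape: (12, 200, 23, 10)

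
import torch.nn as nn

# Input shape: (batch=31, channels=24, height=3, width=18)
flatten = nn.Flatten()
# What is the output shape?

Input shape: (31, 24, 3, 18)
Output shape: (31, 1296)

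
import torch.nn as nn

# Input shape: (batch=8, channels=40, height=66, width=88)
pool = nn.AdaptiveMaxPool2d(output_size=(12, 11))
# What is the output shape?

Input shape: (8, 40, 66, 88)
Output shape: (8, 40, 12, 11)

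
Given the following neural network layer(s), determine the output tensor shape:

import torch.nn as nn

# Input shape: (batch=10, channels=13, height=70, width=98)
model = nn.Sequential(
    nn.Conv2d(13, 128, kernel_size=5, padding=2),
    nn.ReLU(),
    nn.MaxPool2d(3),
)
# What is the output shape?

Input shape: (10, 13, 70, 98)
  -> after Conv2d: (10, 128, 70, 98)
  -> after ReLU: (10, 128, 70, 98)
Output shape: (10, 128, 23, 32)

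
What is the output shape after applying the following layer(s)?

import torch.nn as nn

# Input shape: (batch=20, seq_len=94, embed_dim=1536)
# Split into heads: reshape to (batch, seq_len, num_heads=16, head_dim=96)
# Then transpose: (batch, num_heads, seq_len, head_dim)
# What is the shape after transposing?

Input shape: (20, 94, 1536)
  -> after reshape: (20, 94, 16, 96)
Output shape: (20, 16, 94, 96)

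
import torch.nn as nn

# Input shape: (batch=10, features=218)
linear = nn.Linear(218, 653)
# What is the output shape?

Input shape: (10, 218)
Output shape: (10, 653)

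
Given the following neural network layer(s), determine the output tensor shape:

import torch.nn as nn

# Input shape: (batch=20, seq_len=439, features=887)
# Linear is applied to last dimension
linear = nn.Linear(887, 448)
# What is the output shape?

Input shape: (20, 439, 887)
Output shape: (20, 439, 448)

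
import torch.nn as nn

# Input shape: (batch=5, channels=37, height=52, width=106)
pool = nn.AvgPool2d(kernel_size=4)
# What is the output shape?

Input shape: (5, 37, 52, 106)
Output shape: (5, 37, 13, 26)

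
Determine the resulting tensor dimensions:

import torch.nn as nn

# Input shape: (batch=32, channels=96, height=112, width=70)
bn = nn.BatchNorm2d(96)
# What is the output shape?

Input shape: (32, 96, 112, 70)
Output shape: (32, 96, 112, 70)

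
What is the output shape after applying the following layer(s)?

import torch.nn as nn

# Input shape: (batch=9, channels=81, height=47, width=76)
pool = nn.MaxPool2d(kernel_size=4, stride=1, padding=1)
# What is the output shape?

Input shape: (9, 81, 47, 76)
Output shape: (9, 81, 46, 75)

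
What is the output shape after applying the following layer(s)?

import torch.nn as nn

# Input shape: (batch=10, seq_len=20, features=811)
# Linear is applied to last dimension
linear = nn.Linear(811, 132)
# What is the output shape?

Input shape: (10, 20, 811)
Output shape: (10, 20, 132)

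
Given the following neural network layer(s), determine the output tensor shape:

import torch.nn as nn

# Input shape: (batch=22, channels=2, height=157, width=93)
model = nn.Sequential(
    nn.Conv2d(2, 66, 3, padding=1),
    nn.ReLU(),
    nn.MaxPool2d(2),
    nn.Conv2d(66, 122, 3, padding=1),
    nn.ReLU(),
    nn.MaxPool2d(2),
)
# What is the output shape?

Input shape: (22, 2, 157, 93)
  -> after first Conv2d: (22, 66, 157, 93)
  -> after first MaxPool2d: (22, 66, 78, 46)
  -> after second Conv2d: (22, 122, 78, 46)
Output shape: (22, 122, 39, 23)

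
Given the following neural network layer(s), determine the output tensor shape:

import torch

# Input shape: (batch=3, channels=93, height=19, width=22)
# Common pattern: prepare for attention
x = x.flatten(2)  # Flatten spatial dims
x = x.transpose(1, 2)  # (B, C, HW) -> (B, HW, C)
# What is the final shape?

Input shape: (3, 93, 19, 22)
  -> after flatten(2): (3, 93, 418)
Output shape: (3, 418, 93)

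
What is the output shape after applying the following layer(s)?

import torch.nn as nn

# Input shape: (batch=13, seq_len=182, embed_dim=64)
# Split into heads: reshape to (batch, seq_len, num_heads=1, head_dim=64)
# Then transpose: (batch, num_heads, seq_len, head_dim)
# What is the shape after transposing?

Input shape: (13, 182, 64)
  -> after reshape: (13, 182, 1, 64)
Output shape: (13, 1, 182, 64)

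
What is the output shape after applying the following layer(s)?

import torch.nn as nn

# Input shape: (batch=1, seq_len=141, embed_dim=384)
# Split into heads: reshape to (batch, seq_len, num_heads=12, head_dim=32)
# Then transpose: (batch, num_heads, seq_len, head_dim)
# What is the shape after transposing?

Input shape: (1, 141, 384)
  -> after reshape: (1, 141, 12, 32)
Output shape: (1, 12, 141, 32)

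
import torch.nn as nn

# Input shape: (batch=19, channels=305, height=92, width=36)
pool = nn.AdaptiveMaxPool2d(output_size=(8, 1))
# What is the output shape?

Input shape: (19, 305, 92, 36)
Output shape: (19, 305, 8, 1)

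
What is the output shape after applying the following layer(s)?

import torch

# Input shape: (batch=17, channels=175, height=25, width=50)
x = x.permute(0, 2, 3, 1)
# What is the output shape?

Input shape: (17, 175, 25, 50)
Output shape: (17, 25, 50, 175)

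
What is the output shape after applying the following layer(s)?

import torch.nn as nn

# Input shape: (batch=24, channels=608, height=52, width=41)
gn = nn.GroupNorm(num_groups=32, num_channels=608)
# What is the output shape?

Input shape: (24, 608, 52, 41)
Output shape: (24, 608, 52, 41)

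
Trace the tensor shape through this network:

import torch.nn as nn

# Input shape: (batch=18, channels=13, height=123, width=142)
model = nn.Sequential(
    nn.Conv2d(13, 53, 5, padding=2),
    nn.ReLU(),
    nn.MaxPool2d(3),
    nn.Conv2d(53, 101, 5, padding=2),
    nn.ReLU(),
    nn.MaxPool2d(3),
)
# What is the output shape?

Input shape: (18, 13, 123, 142)
  -> after first Conv2d: (18, 53, 123, 142)
  -> after first MaxPool2d: (18, 53, 41, 47)
  -> after second Conv2d: (18, 101, 41, 47)
Output shape: (18, 101, 13, 15)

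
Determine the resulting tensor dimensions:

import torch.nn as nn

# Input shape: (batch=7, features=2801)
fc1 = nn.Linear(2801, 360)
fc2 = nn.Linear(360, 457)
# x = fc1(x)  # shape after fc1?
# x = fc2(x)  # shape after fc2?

Input shape: (7, 2801)
  -> after fc1: (7, 360)
Output shape: (7, 457)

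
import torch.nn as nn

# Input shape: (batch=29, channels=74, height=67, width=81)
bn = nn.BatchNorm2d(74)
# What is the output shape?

Input shape: (29, 74, 67, 81)
Output shape: (29, 74, 67, 81)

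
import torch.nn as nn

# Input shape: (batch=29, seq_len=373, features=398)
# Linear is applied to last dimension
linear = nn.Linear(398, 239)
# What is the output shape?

Input shape: (29, 373, 398)
Output shape: (29, 373, 239)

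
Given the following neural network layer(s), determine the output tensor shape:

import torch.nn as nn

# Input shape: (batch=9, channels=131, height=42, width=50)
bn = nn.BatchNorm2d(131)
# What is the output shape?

Input shape: (9, 131, 42, 50)
Output shape: (9, 131, 42, 50)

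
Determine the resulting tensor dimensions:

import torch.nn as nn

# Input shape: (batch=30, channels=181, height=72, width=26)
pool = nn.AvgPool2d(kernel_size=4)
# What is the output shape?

Input shape: (30, 181, 72, 26)
Output shape: (30, 181, 18, 6)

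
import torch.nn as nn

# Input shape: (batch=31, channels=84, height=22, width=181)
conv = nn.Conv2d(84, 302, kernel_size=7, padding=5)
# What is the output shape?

Input shape: (31, 84, 22, 181)
Output shape: (31, 302, 26, 185)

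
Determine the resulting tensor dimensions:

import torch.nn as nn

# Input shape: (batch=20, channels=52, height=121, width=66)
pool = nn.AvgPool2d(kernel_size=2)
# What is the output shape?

Input shape: (20, 52, 121, 66)
Output shape: (20, 52, 60, 33)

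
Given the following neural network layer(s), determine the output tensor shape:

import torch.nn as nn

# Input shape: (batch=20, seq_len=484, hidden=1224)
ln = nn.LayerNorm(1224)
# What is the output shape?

Input shape: (20, 484, 1224)
Output shape: (20, 484, 1224)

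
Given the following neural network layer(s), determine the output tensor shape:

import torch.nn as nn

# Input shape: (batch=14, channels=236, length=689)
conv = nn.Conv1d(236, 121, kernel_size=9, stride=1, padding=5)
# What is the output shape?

Input shape: (14, 236, 689)
Output shape: (14, 121, 691)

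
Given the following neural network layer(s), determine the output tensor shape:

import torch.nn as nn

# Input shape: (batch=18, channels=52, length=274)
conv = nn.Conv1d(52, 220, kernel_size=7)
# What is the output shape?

Input shape: (18, 52, 274)
Output shape: (18, 220, 268)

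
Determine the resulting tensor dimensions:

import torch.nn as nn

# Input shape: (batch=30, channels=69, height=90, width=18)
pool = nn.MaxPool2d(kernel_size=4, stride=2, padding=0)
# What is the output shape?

Input shape: (30, 69, 90, 18)
Output shape: (30, 69, 44, 8)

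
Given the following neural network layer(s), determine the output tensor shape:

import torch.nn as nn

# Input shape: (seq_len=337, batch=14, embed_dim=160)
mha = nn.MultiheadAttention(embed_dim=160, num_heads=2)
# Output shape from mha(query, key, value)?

Input shape: (337, 14, 160)
Output shape: (337, 14, 160)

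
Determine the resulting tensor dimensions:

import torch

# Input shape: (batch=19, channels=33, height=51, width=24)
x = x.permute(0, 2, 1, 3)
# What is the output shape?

Input shape: (19, 33, 51, 24)
Output shape: (19, 51, 33, 24)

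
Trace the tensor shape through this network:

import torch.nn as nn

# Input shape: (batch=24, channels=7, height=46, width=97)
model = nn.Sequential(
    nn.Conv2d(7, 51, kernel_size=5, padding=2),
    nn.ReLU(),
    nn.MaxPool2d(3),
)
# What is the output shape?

Input shape: (24, 7, 46, 97)
  -> after Conv2d: (24, 51, 46, 97)
  -> after ReLU: (24, 51, 46, 97)
Output shape: (24, 51, 15, 32)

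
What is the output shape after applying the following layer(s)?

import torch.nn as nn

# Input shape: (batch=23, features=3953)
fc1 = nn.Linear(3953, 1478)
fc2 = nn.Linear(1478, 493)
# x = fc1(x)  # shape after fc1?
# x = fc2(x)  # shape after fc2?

Input shape: (23, 3953)
  -> after fc1: (23, 1478)
Output shape: (23, 493)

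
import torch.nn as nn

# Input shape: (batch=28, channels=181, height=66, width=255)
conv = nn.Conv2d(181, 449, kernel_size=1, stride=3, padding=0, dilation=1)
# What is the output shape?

Input shape: (28, 181, 66, 255)
Output shape: (28, 449, 22, 85)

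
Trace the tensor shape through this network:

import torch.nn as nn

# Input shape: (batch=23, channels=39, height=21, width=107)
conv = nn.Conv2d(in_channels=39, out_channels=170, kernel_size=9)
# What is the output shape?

Input shape: (23, 39, 21, 107)
Output shape: (23, 170, 13, 99)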